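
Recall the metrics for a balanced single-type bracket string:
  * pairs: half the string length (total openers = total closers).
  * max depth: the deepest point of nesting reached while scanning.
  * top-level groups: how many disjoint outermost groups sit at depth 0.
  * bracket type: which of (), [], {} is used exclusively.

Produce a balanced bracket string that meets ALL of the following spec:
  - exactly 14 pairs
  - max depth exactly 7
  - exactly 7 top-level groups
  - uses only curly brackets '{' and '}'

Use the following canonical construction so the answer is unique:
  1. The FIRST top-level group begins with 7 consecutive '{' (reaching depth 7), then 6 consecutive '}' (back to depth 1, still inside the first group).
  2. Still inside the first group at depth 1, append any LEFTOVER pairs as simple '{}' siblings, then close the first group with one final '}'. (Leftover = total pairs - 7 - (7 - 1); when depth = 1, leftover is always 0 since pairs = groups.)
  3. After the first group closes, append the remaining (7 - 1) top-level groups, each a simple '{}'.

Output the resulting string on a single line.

Answer: {{{{{{{}}}}}}{}}{}{}{}{}{}{}

Derivation:
Spec: pairs=14 depth=7 groups=7
Leftover pairs = 14 - 7 - (7-1) = 1
First group: deep chain of depth 7 + 1 sibling pairs
Remaining 6 groups: simple '{}' each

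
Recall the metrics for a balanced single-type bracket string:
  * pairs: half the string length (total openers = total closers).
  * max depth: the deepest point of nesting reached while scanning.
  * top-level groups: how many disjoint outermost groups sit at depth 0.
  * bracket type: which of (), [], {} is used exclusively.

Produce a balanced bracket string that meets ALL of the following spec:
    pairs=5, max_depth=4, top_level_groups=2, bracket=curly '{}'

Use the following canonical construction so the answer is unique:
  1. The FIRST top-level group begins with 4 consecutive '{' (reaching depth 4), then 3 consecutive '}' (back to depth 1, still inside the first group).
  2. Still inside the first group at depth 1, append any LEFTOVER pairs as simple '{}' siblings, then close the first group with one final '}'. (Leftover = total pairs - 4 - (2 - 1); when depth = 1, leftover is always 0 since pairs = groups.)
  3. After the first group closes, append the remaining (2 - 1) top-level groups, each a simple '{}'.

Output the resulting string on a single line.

Spec: pairs=5 depth=4 groups=2
Leftover pairs = 5 - 4 - (2-1) = 0
First group: deep chain of depth 4 + 0 sibling pairs
Remaining 1 groups: simple '{}' each

Answer: {{{{}}}}{}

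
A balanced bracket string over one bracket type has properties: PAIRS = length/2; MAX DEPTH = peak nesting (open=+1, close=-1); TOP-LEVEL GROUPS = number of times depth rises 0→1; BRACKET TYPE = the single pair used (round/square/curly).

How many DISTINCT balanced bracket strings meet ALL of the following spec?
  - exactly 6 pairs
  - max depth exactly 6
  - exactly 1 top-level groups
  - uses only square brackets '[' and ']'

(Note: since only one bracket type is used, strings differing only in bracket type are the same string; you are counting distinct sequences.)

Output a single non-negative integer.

Spec: pairs=6 depth=6 groups=1
Count(depth <= 6) = 42
Count(depth <= 5) = 41
Count(depth == 6) = 42 - 41 = 1

Answer: 1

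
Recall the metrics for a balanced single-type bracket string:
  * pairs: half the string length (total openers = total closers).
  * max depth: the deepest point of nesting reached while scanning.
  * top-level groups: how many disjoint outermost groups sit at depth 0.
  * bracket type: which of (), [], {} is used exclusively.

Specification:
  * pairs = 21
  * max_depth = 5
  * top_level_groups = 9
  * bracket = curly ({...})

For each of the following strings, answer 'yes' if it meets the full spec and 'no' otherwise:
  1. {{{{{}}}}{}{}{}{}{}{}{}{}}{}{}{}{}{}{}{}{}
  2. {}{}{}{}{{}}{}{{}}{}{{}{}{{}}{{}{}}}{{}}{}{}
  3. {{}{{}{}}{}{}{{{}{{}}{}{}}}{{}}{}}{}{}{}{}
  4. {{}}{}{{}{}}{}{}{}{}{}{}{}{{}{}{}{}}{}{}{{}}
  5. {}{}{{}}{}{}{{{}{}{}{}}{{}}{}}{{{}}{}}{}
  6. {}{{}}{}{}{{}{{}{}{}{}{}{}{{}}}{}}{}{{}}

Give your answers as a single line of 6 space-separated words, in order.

Answer: yes no no no no no

Derivation:
String 1 '{{{{{}}}}{}{}{}{}{}{}{}{}}{}{}{}{}{}{}{}{}': depth seq [1 2 3 4 5 4 3 2 1 2 1 2 1 2 1 2 1 2 1 2 1 2 1 2 1 0 1 0 1 0 1 0 1 0 1 0 1 0 1 0 1 0]
  -> pairs=21 depth=5 groups=9 -> yes
String 2 '{}{}{}{}{{}}{}{{}}{}{{}{}{{}}{{}{}}}{{}}{}{}': depth seq [1 0 1 0 1 0 1 0 1 2 1 0 1 0 1 2 1 0 1 0 1 2 1 2 1 2 3 2 1 2 3 2 3 2 1 0 1 2 1 0 1 0 1 0]
  -> pairs=22 depth=3 groups=12 -> no
String 3 '{{}{{}{}}{}{}{{{}{{}}{}{}}}{{}}{}}{}{}{}{}': depth seq [1 2 1 2 3 2 3 2 1 2 1 2 1 2 3 4 3 4 5 4 3 4 3 4 3 2 1 2 3 2 1 2 1 0 1 0 1 0 1 0 1 0]
  -> pairs=21 depth=5 groups=5 -> no
String 4 '{{}}{}{{}{}}{}{}{}{}{}{}{}{{}{}{}{}}{}{}{{}}': depth seq [1 2 1 0 1 0 1 2 1 2 1 0 1 0 1 0 1 0 1 0 1 0 1 0 1 0 1 2 1 2 1 2 1 2 1 0 1 0 1 0 1 2 1 0]
  -> pairs=22 depth=2 groups=14 -> no
String 5 '{}{}{{}}{}{}{{{}{}{}{}}{{}}{}}{{{}}{}}{}': depth seq [1 0 1 0 1 2 1 0 1 0 1 0 1 2 3 2 3 2 3 2 3 2 1 2 3 2 1 2 1 0 1 2 3 2 1 2 1 0 1 0]
  -> pairs=20 depth=3 groups=8 -> no
String 6 '{}{{}}{}{}{{}{{}{}{}{}{}{}{{}}}{}}{}{{}}': depth seq [1 0 1 2 1 0 1 0 1 0 1 2 1 2 3 2 3 2 3 2 3 2 3 2 3 2 3 4 3 2 1 2 1 0 1 0 1 2 1 0]
  -> pairs=20 depth=4 groups=7 -> no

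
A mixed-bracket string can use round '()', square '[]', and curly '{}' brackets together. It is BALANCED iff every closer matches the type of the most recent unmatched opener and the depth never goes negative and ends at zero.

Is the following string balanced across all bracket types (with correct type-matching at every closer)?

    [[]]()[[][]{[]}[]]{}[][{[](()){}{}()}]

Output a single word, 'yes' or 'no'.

pos 0: push '['; stack = [
pos 1: push '['; stack = [[
pos 2: ']' matches '['; pop; stack = [
pos 3: ']' matches '['; pop; stack = (empty)
pos 4: push '('; stack = (
pos 5: ')' matches '('; pop; stack = (empty)
pos 6: push '['; stack = [
pos 7: push '['; stack = [[
pos 8: ']' matches '['; pop; stack = [
pos 9: push '['; stack = [[
pos 10: ']' matches '['; pop; stack = [
pos 11: push '{'; stack = [{
pos 12: push '['; stack = [{[
pos 13: ']' matches '['; pop; stack = [{
pos 14: '}' matches '{'; pop; stack = [
pos 15: push '['; stack = [[
pos 16: ']' matches '['; pop; stack = [
pos 17: ']' matches '['; pop; stack = (empty)
pos 18: push '{'; stack = {
pos 19: '}' matches '{'; pop; stack = (empty)
pos 20: push '['; stack = [
pos 21: ']' matches '['; pop; stack = (empty)
pos 22: push '['; stack = [
pos 23: push '{'; stack = [{
pos 24: push '['; stack = [{[
pos 25: ']' matches '['; pop; stack = [{
pos 26: push '('; stack = [{(
pos 27: push '('; stack = [{((
pos 28: ')' matches '('; pop; stack = [{(
pos 29: ')' matches '('; pop; stack = [{
pos 30: push '{'; stack = [{{
pos 31: '}' matches '{'; pop; stack = [{
pos 32: push '{'; stack = [{{
pos 33: '}' matches '{'; pop; stack = [{
pos 34: push '('; stack = [{(
pos 35: ')' matches '('; pop; stack = [{
pos 36: '}' matches '{'; pop; stack = [
pos 37: ']' matches '['; pop; stack = (empty)
end: stack empty → VALID
Verdict: properly nested → yes

Answer: yes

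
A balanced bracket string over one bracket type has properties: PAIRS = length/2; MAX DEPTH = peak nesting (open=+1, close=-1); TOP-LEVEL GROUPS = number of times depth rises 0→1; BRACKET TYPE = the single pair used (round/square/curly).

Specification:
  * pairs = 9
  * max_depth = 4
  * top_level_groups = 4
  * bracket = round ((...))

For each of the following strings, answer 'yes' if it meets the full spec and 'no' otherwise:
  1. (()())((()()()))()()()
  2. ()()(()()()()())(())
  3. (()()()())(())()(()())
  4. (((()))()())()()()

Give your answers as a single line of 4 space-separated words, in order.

String 1 '(()())((()()()))()()()': depth seq [1 2 1 2 1 0 1 2 3 2 3 2 3 2 1 0 1 0 1 0 1 0]
  -> pairs=11 depth=3 groups=5 -> no
String 2 '()()(()()()()())(())': depth seq [1 0 1 0 1 2 1 2 1 2 1 2 1 2 1 0 1 2 1 0]
  -> pairs=10 depth=2 groups=4 -> no
String 3 '(()()()())(())()(()())': depth seq [1 2 1 2 1 2 1 2 1 0 1 2 1 0 1 0 1 2 1 2 1 0]
  -> pairs=11 depth=2 groups=4 -> no
String 4 '(((()))()())()()()': depth seq [1 2 3 4 3 2 1 2 1 2 1 0 1 0 1 0 1 0]
  -> pairs=9 depth=4 groups=4 -> yes

Answer: no no no yes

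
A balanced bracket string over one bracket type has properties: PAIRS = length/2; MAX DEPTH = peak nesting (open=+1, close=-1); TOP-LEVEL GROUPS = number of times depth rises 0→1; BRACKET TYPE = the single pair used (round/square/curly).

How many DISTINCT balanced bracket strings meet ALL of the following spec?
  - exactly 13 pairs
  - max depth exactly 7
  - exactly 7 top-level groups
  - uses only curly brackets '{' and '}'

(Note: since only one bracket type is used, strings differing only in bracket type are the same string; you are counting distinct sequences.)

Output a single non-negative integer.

Answer: 7

Derivation:
Spec: pairs=13 depth=7 groups=7
Count(depth <= 7) = 9996
Count(depth <= 6) = 9989
Count(depth == 7) = 9996 - 9989 = 7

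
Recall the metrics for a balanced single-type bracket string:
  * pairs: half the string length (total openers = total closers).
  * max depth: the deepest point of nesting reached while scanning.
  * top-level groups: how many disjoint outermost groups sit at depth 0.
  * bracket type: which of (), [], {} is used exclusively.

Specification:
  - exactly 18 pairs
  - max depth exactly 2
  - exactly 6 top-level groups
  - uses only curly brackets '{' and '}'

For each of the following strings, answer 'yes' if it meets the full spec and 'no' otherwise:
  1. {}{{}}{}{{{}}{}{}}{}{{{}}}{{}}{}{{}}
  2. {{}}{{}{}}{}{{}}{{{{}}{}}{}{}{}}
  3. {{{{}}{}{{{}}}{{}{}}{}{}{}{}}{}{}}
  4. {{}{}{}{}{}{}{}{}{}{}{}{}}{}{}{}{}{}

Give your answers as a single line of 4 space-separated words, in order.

Answer: no no no yes

Derivation:
String 1 '{}{{}}{}{{{}}{}{}}{}{{{}}}{{}}{}{{}}': depth seq [1 0 1 2 1 0 1 0 1 2 3 2 1 2 1 2 1 0 1 0 1 2 3 2 1 0 1 2 1 0 1 0 1 2 1 0]
  -> pairs=18 depth=3 groups=9 -> no
String 2 '{{}}{{}{}}{}{{}}{{{{}}{}}{}{}{}}': depth seq [1 2 1 0 1 2 1 2 1 0 1 0 1 2 1 0 1 2 3 4 3 2 3 2 1 2 1 2 1 2 1 0]
  -> pairs=16 depth=4 groups=5 -> no
String 3 '{{{{}}{}{{{}}}{{}{}}{}{}{}{}}{}{}}': depth seq [1 2 3 4 3 2 3 2 3 4 5 4 3 2 3 4 3 4 3 2 3 2 3 2 3 2 3 2 1 2 1 2 1 0]
  -> pairs=17 depth=5 groups=1 -> no
String 4 '{{}{}{}{}{}{}{}{}{}{}{}{}}{}{}{}{}{}': depth seq [1 2 1 2 1 2 1 2 1 2 1 2 1 2 1 2 1 2 1 2 1 2 1 2 1 0 1 0 1 0 1 0 1 0 1 0]
  -> pairs=18 depth=2 groups=6 -> yes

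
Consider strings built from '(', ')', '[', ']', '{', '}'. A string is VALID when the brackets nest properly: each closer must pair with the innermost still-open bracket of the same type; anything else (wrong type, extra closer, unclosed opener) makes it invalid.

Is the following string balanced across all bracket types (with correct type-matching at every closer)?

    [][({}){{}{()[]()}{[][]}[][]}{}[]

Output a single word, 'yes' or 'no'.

Answer: no

Derivation:
pos 0: push '['; stack = [
pos 1: ']' matches '['; pop; stack = (empty)
pos 2: push '['; stack = [
pos 3: push '('; stack = [(
pos 4: push '{'; stack = [({
pos 5: '}' matches '{'; pop; stack = [(
pos 6: ')' matches '('; pop; stack = [
pos 7: push '{'; stack = [{
pos 8: push '{'; stack = [{{
pos 9: '}' matches '{'; pop; stack = [{
pos 10: push '{'; stack = [{{
pos 11: push '('; stack = [{{(
pos 12: ')' matches '('; pop; stack = [{{
pos 13: push '['; stack = [{{[
pos 14: ']' matches '['; pop; stack = [{{
pos 15: push '('; stack = [{{(
pos 16: ')' matches '('; pop; stack = [{{
pos 17: '}' matches '{'; pop; stack = [{
pos 18: push '{'; stack = [{{
pos 19: push '['; stack = [{{[
pos 20: ']' matches '['; pop; stack = [{{
pos 21: push '['; stack = [{{[
pos 22: ']' matches '['; pop; stack = [{{
pos 23: '}' matches '{'; pop; stack = [{
pos 24: push '['; stack = [{[
pos 25: ']' matches '['; pop; stack = [{
pos 26: push '['; stack = [{[
pos 27: ']' matches '['; pop; stack = [{
pos 28: '}' matches '{'; pop; stack = [
pos 29: push '{'; stack = [{
pos 30: '}' matches '{'; pop; stack = [
pos 31: push '['; stack = [[
pos 32: ']' matches '['; pop; stack = [
end: stack still non-empty ([) → INVALID
Verdict: unclosed openers at end: [ → no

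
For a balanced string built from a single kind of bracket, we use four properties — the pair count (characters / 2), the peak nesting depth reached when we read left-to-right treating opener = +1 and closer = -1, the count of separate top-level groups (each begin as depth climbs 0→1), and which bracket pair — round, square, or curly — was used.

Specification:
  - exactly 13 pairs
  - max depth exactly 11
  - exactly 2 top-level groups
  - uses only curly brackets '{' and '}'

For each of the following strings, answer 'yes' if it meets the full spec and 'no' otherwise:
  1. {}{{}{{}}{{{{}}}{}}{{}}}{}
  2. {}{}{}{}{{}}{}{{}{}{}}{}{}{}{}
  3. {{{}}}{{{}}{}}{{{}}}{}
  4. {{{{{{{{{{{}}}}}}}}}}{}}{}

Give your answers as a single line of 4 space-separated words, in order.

Answer: no no no yes

Derivation:
String 1 '{}{{}{{}}{{{{}}}{}}{{}}}{}': depth seq [1 0 1 2 1 2 3 2 1 2 3 4 5 4 3 2 3 2 1 2 3 2 1 0 1 0]
  -> pairs=13 depth=5 groups=3 -> no
String 2 '{}{}{}{}{{}}{}{{}{}{}}{}{}{}{}': depth seq [1 0 1 0 1 0 1 0 1 2 1 0 1 0 1 2 1 2 1 2 1 0 1 0 1 0 1 0 1 0]
  -> pairs=15 depth=2 groups=11 -> no
String 3 '{{{}}}{{{}}{}}{{{}}}{}': depth seq [1 2 3 2 1 0 1 2 3 2 1 2 1 0 1 2 3 2 1 0 1 0]
  -> pairs=11 depth=3 groups=4 -> no
String 4 '{{{{{{{{{{{}}}}}}}}}}{}}{}': depth seq [1 2 3 4 5 6 7 8 9 10 11 10 9 8 7 6 5 4 3 2 1 2 1 0 1 0]
  -> pairs=13 depth=11 groups=2 -> yes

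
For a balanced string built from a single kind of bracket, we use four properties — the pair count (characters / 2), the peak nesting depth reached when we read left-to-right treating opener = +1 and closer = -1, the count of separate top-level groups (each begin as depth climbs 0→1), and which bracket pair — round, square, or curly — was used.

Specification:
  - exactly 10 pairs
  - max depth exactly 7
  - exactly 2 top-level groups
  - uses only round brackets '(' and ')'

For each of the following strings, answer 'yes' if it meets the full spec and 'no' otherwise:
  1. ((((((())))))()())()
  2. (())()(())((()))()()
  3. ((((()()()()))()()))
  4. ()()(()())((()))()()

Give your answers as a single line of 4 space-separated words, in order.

String 1 '((((((())))))()())()': depth seq [1 2 3 4 5 6 7 6 5 4 3 2 1 2 1 2 1 0 1 0]
  -> pairs=10 depth=7 groups=2 -> yes
String 2 '(())()(())((()))()()': depth seq [1 2 1 0 1 0 1 2 1 0 1 2 3 2 1 0 1 0 1 0]
  -> pairs=10 depth=3 groups=6 -> no
String 3 '((((()()()()))()()))': depth seq [1 2 3 4 5 4 5 4 5 4 5 4 3 2 3 2 3 2 1 0]
  -> pairs=10 depth=5 groups=1 -> no
String 4 '()()(()())((()))()()': depth seq [1 0 1 0 1 2 1 2 1 0 1 2 3 2 1 0 1 0 1 0]
  -> pairs=10 depth=3 groups=6 -> no

Answer: yes no no no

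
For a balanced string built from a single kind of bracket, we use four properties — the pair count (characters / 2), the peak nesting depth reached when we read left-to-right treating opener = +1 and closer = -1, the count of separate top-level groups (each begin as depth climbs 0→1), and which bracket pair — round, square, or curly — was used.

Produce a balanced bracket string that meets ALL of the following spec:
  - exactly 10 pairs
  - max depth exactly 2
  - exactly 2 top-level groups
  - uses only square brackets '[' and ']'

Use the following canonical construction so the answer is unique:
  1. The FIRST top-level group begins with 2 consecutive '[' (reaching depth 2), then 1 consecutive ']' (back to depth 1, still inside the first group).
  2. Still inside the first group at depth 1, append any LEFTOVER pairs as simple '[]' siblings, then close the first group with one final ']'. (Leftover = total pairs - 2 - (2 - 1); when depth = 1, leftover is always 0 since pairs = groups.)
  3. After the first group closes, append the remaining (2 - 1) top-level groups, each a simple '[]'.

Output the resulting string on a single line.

Answer: [[][][][][][][][]][]

Derivation:
Spec: pairs=10 depth=2 groups=2
Leftover pairs = 10 - 2 - (2-1) = 7
First group: deep chain of depth 2 + 7 sibling pairs
Remaining 1 groups: simple '[]' each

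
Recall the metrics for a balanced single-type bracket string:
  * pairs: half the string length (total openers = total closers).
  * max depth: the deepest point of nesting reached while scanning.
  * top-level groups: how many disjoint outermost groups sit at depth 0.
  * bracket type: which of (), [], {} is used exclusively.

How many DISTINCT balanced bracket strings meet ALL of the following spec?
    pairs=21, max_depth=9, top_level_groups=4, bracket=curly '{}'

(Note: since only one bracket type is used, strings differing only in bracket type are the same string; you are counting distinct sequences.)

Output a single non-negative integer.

Spec: pairs=21 depth=9 groups=4
Count(depth <= 9) = 2948226600
Count(depth <= 8) = 2799662032
Count(depth == 9) = 2948226600 - 2799662032 = 148564568

Answer: 148564568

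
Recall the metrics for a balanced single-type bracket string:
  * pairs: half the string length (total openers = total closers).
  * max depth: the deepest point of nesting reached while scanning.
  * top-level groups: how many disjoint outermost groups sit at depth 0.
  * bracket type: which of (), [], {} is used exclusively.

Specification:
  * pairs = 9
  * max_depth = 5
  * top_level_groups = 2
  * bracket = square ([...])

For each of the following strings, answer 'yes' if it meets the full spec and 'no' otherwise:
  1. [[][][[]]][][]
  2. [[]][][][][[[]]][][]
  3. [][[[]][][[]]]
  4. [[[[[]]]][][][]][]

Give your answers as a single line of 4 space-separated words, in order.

Answer: no no no yes

Derivation:
String 1 '[[][][[]]][][]': depth seq [1 2 1 2 1 2 3 2 1 0 1 0 1 0]
  -> pairs=7 depth=3 groups=3 -> no
String 2 '[[]][][][][[[]]][][]': depth seq [1 2 1 0 1 0 1 0 1 0 1 2 3 2 1 0 1 0 1 0]
  -> pairs=10 depth=3 groups=7 -> no
String 3 '[][[[]][][[]]]': depth seq [1 0 1 2 3 2 1 2 1 2 3 2 1 0]
  -> pairs=7 depth=3 groups=2 -> no
String 4 '[[[[[]]]][][][]][]': depth seq [1 2 3 4 5 4 3 2 1 2 1 2 1 2 1 0 1 0]
  -> pairs=9 depth=5 groups=2 -> yes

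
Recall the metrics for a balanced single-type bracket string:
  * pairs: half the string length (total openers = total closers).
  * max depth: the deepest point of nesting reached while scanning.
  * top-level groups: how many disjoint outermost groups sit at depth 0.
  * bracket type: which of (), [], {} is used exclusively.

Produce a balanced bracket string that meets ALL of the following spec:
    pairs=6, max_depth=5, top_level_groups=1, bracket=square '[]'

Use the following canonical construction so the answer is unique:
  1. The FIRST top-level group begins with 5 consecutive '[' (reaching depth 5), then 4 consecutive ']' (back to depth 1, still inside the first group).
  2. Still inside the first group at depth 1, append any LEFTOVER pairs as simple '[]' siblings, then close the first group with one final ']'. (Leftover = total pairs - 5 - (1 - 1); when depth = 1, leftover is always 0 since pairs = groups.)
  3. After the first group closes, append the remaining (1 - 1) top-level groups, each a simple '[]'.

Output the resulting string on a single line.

Answer: [[[[[]]]][]]

Derivation:
Spec: pairs=6 depth=5 groups=1
Leftover pairs = 6 - 5 - (1-1) = 1
First group: deep chain of depth 5 + 1 sibling pairs
Remaining 0 groups: simple '[]' each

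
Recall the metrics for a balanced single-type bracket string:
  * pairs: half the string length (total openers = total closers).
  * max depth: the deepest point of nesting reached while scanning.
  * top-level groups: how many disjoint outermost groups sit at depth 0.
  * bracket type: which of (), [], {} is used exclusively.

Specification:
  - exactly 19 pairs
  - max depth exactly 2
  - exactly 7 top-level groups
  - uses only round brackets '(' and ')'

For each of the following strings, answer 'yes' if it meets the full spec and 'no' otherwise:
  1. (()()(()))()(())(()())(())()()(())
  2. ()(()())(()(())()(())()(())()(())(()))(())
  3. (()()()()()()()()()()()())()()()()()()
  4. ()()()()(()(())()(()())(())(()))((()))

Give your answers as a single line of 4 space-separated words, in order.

String 1 '(()()(()))()(())(()())(())()()(())': depth seq [1 2 1 2 1 2 3 2 1 0 1 0 1 2 1 0 1 2 1 2 1 0 1 2 1 0 1 0 1 0 1 2 1 0]
  -> pairs=17 depth=3 groups=8 -> no
String 2 '()(()())(()(())()(())()(())()(())(()))(())': depth seq [1 0 1 2 1 2 1 0 1 2 1 2 3 2 1 2 1 2 3 2 1 2 1 2 3 2 1 2 1 2 3 2 1 2 3 2 1 0 1 2 1 0]
  -> pairs=21 depth=3 groups=4 -> no
String 3 '(()()()()()()()()()()()())()()()()()()': depth seq [1 2 1 2 1 2 1 2 1 2 1 2 1 2 1 2 1 2 1 2 1 2 1 2 1 0 1 0 1 0 1 0 1 0 1 0 1 0]
  -> pairs=19 depth=2 groups=7 -> yes
String 4 '()()()()(()(())()(()())(())(()))((()))': depth seq [1 0 1 0 1 0 1 0 1 2 1 2 3 2 1 2 1 2 3 2 3 2 1 2 3 2 1 2 3 2 1 0 1 2 3 2 1 0]
  -> pairs=19 depth=3 groups=6 -> no

Answer: no no yes no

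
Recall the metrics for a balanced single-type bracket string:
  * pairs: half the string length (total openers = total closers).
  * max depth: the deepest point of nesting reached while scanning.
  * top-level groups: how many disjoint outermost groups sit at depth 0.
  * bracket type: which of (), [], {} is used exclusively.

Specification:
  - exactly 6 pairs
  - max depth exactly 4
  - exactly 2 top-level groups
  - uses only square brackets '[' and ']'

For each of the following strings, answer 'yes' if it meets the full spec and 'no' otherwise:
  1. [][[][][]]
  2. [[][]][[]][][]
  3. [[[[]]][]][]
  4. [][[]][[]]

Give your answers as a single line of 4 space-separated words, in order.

String 1 '[][[][][]]': depth seq [1 0 1 2 1 2 1 2 1 0]
  -> pairs=5 depth=2 groups=2 -> no
String 2 '[[][]][[]][][]': depth seq [1 2 1 2 1 0 1 2 1 0 1 0 1 0]
  -> pairs=7 depth=2 groups=4 -> no
String 3 '[[[[]]][]][]': depth seq [1 2 3 4 3 2 1 2 1 0 1 0]
  -> pairs=6 depth=4 groups=2 -> yes
String 4 '[][[]][[]]': depth seq [1 0 1 2 1 0 1 2 1 0]
  -> pairs=5 depth=2 groups=3 -> no

Answer: no no yes no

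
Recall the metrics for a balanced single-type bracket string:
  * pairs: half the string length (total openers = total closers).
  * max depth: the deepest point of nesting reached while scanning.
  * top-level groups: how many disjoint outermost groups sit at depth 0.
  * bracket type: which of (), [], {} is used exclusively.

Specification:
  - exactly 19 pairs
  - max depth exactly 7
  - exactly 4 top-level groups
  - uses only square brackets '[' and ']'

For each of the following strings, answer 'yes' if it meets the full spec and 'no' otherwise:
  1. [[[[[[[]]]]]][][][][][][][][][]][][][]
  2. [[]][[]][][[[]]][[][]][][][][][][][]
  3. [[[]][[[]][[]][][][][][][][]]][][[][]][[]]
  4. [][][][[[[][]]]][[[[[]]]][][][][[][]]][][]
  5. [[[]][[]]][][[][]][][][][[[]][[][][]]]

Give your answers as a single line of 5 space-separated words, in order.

String 1 '[[[[[[[]]]]]][][][][][][][][][]][][][]': depth seq [1 2 3 4 5 6 7 6 5 4 3 2 1 2 1 2 1 2 1 2 1 2 1 2 1 2 1 2 1 2 1 0 1 0 1 0 1 0]
  -> pairs=19 depth=7 groups=4 -> yes
String 2 '[[]][[]][][[[]]][[][]][][][][][][][]': depth seq [1 2 1 0 1 2 1 0 1 0 1 2 3 2 1 0 1 2 1 2 1 0 1 0 1 0 1 0 1 0 1 0 1 0 1 0]
  -> pairs=18 depth=3 groups=12 -> no
String 3 '[[[]][[[]][[]][][][][][][][]]][][[][]][[]]': depth seq [1 2 3 2 1 2 3 4 3 2 3 4 3 2 3 2 3 2 3 2 3 2 3 2 3 2 3 2 1 0 1 0 1 2 1 2 1 0 1 2 1 0]
  -> pairs=21 depth=4 groups=4 -> no
String 4 '[][][][[[[][]]]][[[[[]]]][][][][[][]]][][]': depth seq [1 0 1 0 1 0 1 2 3 4 3 4 3 2 1 0 1 2 3 4 5 4 3 2 1 2 1 2 1 2 1 2 3 2 3 2 1 0 1 0 1 0]
  -> pairs=21 depth=5 groups=7 -> no
String 5 '[[[]][[]]][][[][]][][][][[[]][[][][]]]': depth seq [1 2 3 2 1 2 3 2 1 0 1 0 1 2 1 2 1 0 1 0 1 0 1 0 1 2 3 2 1 2 3 2 3 2 3 2 1 0]
  -> pairs=19 depth=3 groups=7 -> no

Answer: yes no no no no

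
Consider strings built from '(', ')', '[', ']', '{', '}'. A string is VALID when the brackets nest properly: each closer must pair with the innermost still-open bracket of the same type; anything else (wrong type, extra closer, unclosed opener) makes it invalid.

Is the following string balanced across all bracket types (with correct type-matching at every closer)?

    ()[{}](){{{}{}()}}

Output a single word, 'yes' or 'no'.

Answer: yes

Derivation:
pos 0: push '('; stack = (
pos 1: ')' matches '('; pop; stack = (empty)
pos 2: push '['; stack = [
pos 3: push '{'; stack = [{
pos 4: '}' matches '{'; pop; stack = [
pos 5: ']' matches '['; pop; stack = (empty)
pos 6: push '('; stack = (
pos 7: ')' matches '('; pop; stack = (empty)
pos 8: push '{'; stack = {
pos 9: push '{'; stack = {{
pos 10: push '{'; stack = {{{
pos 11: '}' matches '{'; pop; stack = {{
pos 12: push '{'; stack = {{{
pos 13: '}' matches '{'; pop; stack = {{
pos 14: push '('; stack = {{(
pos 15: ')' matches '('; pop; stack = {{
pos 16: '}' matches '{'; pop; stack = {
pos 17: '}' matches '{'; pop; stack = (empty)
end: stack empty → VALID
Verdict: properly nested → yes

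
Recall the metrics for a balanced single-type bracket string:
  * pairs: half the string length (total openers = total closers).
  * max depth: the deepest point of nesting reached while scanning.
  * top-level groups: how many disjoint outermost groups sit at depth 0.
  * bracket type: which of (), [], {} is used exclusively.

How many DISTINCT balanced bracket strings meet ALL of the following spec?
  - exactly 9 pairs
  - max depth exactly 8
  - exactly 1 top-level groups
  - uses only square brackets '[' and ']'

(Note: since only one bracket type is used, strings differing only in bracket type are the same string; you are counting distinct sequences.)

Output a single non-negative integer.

Spec: pairs=9 depth=8 groups=1
Count(depth <= 8) = 1429
Count(depth <= 7) = 1416
Count(depth == 8) = 1429 - 1416 = 13

Answer: 13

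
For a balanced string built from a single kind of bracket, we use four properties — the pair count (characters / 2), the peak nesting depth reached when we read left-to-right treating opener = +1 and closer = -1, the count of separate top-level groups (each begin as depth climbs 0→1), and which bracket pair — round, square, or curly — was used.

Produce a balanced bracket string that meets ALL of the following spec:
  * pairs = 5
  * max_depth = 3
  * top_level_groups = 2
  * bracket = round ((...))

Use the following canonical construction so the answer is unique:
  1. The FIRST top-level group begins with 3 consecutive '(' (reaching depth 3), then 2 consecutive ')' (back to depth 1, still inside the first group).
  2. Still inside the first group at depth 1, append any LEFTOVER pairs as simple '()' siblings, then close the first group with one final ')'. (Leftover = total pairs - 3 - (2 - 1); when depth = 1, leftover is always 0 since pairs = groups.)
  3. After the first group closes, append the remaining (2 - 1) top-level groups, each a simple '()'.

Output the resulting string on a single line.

Spec: pairs=5 depth=3 groups=2
Leftover pairs = 5 - 3 - (2-1) = 1
First group: deep chain of depth 3 + 1 sibling pairs
Remaining 1 groups: simple '()' each

Answer: ((())())()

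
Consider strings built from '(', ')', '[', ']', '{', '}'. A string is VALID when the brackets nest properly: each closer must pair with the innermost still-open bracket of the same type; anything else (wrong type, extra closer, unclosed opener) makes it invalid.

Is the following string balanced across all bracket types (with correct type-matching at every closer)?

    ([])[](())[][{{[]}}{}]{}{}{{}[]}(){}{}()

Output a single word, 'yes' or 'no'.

Answer: yes

Derivation:
pos 0: push '('; stack = (
pos 1: push '['; stack = ([
pos 2: ']' matches '['; pop; stack = (
pos 3: ')' matches '('; pop; stack = (empty)
pos 4: push '['; stack = [
pos 5: ']' matches '['; pop; stack = (empty)
pos 6: push '('; stack = (
pos 7: push '('; stack = ((
pos 8: ')' matches '('; pop; stack = (
pos 9: ')' matches '('; pop; stack = (empty)
pos 10: push '['; stack = [
pos 11: ']' matches '['; pop; stack = (empty)
pos 12: push '['; stack = [
pos 13: push '{'; stack = [{
pos 14: push '{'; stack = [{{
pos 15: push '['; stack = [{{[
pos 16: ']' matches '['; pop; stack = [{{
pos 17: '}' matches '{'; pop; stack = [{
pos 18: '}' matches '{'; pop; stack = [
pos 19: push '{'; stack = [{
pos 20: '}' matches '{'; pop; stack = [
pos 21: ']' matches '['; pop; stack = (empty)
pos 22: push '{'; stack = {
pos 23: '}' matches '{'; pop; stack = (empty)
pos 24: push '{'; stack = {
pos 25: '}' matches '{'; pop; stack = (empty)
pos 26: push '{'; stack = {
pos 27: push '{'; stack = {{
pos 28: '}' matches '{'; pop; stack = {
pos 29: push '['; stack = {[
pos 30: ']' matches '['; pop; stack = {
pos 31: '}' matches '{'; pop; stack = (empty)
pos 32: push '('; stack = (
pos 33: ')' matches '('; pop; stack = (empty)
pos 34: push '{'; stack = {
pos 35: '}' matches '{'; pop; stack = (empty)
pos 36: push '{'; stack = {
pos 37: '}' matches '{'; pop; stack = (empty)
pos 38: push '('; stack = (
pos 39: ')' matches '('; pop; stack = (empty)
end: stack empty → VALID
Verdict: properly nested → yes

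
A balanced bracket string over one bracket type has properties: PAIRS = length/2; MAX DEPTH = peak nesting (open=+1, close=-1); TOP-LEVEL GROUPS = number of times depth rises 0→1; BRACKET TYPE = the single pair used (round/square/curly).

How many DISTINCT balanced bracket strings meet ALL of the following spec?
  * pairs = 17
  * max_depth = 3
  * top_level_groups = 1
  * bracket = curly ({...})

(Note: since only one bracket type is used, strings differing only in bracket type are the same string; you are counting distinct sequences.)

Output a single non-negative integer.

Answer: 32767

Derivation:
Spec: pairs=17 depth=3 groups=1
Count(depth <= 3) = 32768
Count(depth <= 2) = 1
Count(depth == 3) = 32768 - 1 = 32767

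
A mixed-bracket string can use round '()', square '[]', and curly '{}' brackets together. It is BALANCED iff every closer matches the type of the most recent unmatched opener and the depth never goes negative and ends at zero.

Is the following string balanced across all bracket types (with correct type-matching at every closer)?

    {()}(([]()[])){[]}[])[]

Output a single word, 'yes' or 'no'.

Answer: no

Derivation:
pos 0: push '{'; stack = {
pos 1: push '('; stack = {(
pos 2: ')' matches '('; pop; stack = {
pos 3: '}' matches '{'; pop; stack = (empty)
pos 4: push '('; stack = (
pos 5: push '('; stack = ((
pos 6: push '['; stack = (([
pos 7: ']' matches '['; pop; stack = ((
pos 8: push '('; stack = (((
pos 9: ')' matches '('; pop; stack = ((
pos 10: push '['; stack = (([
pos 11: ']' matches '['; pop; stack = ((
pos 12: ')' matches '('; pop; stack = (
pos 13: ')' matches '('; pop; stack = (empty)
pos 14: push '{'; stack = {
pos 15: push '['; stack = {[
pos 16: ']' matches '['; pop; stack = {
pos 17: '}' matches '{'; pop; stack = (empty)
pos 18: push '['; stack = [
pos 19: ']' matches '['; pop; stack = (empty)
pos 20: saw closer ')' but stack is empty → INVALID
Verdict: unmatched closer ')' at position 20 → no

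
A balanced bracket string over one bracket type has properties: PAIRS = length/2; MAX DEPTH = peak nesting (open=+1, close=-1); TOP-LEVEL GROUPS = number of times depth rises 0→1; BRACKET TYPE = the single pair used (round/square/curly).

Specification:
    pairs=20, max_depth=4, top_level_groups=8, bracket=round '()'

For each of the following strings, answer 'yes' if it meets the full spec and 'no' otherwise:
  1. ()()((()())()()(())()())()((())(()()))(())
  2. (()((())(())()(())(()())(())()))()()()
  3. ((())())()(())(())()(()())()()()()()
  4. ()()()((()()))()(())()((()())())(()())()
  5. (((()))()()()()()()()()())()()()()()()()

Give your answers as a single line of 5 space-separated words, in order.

String 1 '()()((()())()()(())()())()((())(()()))(())': depth seq [1 0 1 0 1 2 3 2 3 2 1 2 1 2 1 2 3 2 1 2 1 2 1 0 1 0 1 2 3 2 1 2 3 2 3 2 1 0 1 2 1 0]
  -> pairs=21 depth=3 groups=6 -> no
String 2 '(()((())(())()(())(()())(())()))()()()': depth seq [1 2 1 2 3 4 3 2 3 4 3 2 3 2 3 4 3 2 3 4 3 4 3 2 3 4 3 2 3 2 1 0 1 0 1 0 1 0]
  -> pairs=19 depth=4 groups=4 -> no
String 3 '((())())()(())(())()(()())()()()()()': depth seq [1 2 3 2 1 2 1 0 1 0 1 2 1 0 1 2 1 0 1 0 1 2 1 2 1 0 1 0 1 0 1 0 1 0 1 0]
  -> pairs=18 depth=3 groups=11 -> no
String 4 '()()()((()()))()(())()((()())())(()())()': depth seq [1 0 1 0 1 0 1 2 3 2 3 2 1 0 1 0 1 2 1 0 1 0 1 2 3 2 3 2 1 2 1 0 1 2 1 2 1 0 1 0]
  -> pairs=20 depth=3 groups=10 -> no
String 5 '(((()))()()()()()()()()())()()()()()()()': depth seq [1 2 3 4 3 2 1 2 1 2 1 2 1 2 1 2 1 2 1 2 1 2 1 2 1 0 1 0 1 0 1 0 1 0 1 0 1 0 1 0]
  -> pairs=20 depth=4 groups=8 -> yes

Answer: no no no no yes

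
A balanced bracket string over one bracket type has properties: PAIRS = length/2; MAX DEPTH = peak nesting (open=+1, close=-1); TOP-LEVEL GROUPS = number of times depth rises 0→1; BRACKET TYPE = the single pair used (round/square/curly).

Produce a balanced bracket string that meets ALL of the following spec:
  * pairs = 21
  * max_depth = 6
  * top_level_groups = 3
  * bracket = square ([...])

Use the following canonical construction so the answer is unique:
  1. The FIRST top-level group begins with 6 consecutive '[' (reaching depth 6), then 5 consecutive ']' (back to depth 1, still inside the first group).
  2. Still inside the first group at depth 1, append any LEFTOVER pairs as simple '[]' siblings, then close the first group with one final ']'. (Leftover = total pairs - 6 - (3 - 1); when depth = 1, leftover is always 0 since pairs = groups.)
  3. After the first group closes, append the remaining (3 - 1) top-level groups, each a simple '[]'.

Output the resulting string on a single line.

Spec: pairs=21 depth=6 groups=3
Leftover pairs = 21 - 6 - (3-1) = 13
First group: deep chain of depth 6 + 13 sibling pairs
Remaining 2 groups: simple '[]' each

Answer: [[[[[[]]]]][][][][][][][][][][][][][]][][]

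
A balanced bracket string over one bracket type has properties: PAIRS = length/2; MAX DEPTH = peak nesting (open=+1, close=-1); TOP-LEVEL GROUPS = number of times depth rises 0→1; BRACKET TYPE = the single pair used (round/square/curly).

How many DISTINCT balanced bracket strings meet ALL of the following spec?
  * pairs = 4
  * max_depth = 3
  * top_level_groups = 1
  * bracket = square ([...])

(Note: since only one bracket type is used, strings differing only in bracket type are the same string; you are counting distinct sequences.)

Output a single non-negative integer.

Answer: 3

Derivation:
Spec: pairs=4 depth=3 groups=1
Count(depth <= 3) = 4
Count(depth <= 2) = 1
Count(depth == 3) = 4 - 1 = 3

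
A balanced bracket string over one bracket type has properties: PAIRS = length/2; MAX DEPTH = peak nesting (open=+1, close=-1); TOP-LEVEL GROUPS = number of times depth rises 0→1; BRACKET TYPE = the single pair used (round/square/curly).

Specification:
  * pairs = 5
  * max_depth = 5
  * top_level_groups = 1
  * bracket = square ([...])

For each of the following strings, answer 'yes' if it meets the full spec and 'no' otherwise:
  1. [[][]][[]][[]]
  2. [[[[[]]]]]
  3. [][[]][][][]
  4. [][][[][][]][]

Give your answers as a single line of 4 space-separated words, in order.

Answer: no yes no no

Derivation:
String 1 '[[][]][[]][[]]': depth seq [1 2 1 2 1 0 1 2 1 0 1 2 1 0]
  -> pairs=7 depth=2 groups=3 -> no
String 2 '[[[[[]]]]]': depth seq [1 2 3 4 5 4 3 2 1 0]
  -> pairs=5 depth=5 groups=1 -> yes
String 3 '[][[]][][][]': depth seq [1 0 1 2 1 0 1 0 1 0 1 0]
  -> pairs=6 depth=2 groups=5 -> no
String 4 '[][][[][][]][]': depth seq [1 0 1 0 1 2 1 2 1 2 1 0 1 0]
  -> pairs=7 depth=2 groups=4 -> no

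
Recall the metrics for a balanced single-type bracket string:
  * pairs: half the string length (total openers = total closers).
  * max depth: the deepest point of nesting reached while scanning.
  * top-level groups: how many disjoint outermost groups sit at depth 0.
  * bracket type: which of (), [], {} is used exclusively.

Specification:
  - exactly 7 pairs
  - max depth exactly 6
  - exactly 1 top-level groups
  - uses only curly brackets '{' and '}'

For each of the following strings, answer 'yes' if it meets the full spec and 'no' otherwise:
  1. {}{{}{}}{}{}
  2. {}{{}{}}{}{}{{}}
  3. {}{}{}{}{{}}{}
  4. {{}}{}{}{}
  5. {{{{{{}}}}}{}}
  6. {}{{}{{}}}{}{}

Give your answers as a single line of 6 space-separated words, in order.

String 1 '{}{{}{}}{}{}': depth seq [1 0 1 2 1 2 1 0 1 0 1 0]
  -> pairs=6 depth=2 groups=4 -> no
String 2 '{}{{}{}}{}{}{{}}': depth seq [1 0 1 2 1 2 1 0 1 0 1 0 1 2 1 0]
  -> pairs=8 depth=2 groups=5 -> no
String 3 '{}{}{}{}{{}}{}': depth seq [1 0 1 0 1 0 1 0 1 2 1 0 1 0]
  -> pairs=7 depth=2 groups=6 -> no
String 4 '{{}}{}{}{}': depth seq [1 2 1 0 1 0 1 0 1 0]
  -> pairs=5 depth=2 groups=4 -> no
String 5 '{{{{{{}}}}}{}}': depth seq [1 2 3 4 5 6 5 4 3 2 1 2 1 0]
  -> pairs=7 depth=6 groups=1 -> yes
String 6 '{}{{}{{}}}{}{}': depth seq [1 0 1 2 1 2 3 2 1 0 1 0 1 0]
  -> pairs=7 depth=3 groups=4 -> no

Answer: no no no no yes no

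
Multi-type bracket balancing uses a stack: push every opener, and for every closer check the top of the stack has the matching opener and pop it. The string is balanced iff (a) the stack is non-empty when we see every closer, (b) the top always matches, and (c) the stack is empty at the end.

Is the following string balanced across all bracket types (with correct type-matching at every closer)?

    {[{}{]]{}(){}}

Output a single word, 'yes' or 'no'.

Answer: no

Derivation:
pos 0: push '{'; stack = {
pos 1: push '['; stack = {[
pos 2: push '{'; stack = {[{
pos 3: '}' matches '{'; pop; stack = {[
pos 4: push '{'; stack = {[{
pos 5: saw closer ']' but top of stack is '{' (expected '}') → INVALID
Verdict: type mismatch at position 5: ']' closes '{' → no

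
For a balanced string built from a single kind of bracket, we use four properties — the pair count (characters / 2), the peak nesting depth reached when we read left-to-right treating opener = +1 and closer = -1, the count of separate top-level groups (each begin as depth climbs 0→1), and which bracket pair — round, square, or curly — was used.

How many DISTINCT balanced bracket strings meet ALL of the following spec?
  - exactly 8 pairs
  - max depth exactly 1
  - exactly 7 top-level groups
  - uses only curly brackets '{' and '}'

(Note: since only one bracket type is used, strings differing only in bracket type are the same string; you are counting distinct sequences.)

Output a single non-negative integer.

Spec: pairs=8 depth=1 groups=7
Count(depth <= 1) = 0
Count(depth <= 0) = 0
Count(depth == 1) = 0 - 0 = 0

Answer: 0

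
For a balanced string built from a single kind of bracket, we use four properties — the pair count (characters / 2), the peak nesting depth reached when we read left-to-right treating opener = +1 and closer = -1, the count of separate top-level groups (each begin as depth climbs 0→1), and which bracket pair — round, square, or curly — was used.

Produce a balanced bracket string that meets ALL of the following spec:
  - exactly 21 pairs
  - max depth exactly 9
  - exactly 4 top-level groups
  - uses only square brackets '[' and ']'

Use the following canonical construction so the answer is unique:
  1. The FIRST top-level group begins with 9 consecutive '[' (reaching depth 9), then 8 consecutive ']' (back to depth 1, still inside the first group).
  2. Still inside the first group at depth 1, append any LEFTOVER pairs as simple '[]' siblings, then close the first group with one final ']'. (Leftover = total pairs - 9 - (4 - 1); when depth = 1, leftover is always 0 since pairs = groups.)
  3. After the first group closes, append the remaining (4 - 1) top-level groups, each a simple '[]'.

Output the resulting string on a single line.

Answer: [[[[[[[[[]]]]]]]][][][][][][][][][]][][][]

Derivation:
Spec: pairs=21 depth=9 groups=4
Leftover pairs = 21 - 9 - (4-1) = 9
First group: deep chain of depth 9 + 9 sibling pairs
Remaining 3 groups: simple '[]' each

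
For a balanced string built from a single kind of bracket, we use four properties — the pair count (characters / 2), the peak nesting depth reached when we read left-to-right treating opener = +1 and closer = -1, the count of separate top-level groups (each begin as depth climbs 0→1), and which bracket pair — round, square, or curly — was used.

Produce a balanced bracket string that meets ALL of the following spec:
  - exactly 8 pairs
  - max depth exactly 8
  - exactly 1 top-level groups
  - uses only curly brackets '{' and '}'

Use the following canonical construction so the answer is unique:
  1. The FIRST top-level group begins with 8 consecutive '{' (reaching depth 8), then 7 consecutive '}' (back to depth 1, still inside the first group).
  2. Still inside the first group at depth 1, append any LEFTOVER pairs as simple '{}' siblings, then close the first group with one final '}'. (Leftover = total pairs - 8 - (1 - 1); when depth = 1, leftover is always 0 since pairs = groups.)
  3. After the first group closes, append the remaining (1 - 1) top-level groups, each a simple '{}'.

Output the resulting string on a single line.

Answer: {{{{{{{{}}}}}}}}

Derivation:
Spec: pairs=8 depth=8 groups=1
Leftover pairs = 8 - 8 - (1-1) = 0
First group: deep chain of depth 8 + 0 sibling pairs
Remaining 0 groups: simple '{}' each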